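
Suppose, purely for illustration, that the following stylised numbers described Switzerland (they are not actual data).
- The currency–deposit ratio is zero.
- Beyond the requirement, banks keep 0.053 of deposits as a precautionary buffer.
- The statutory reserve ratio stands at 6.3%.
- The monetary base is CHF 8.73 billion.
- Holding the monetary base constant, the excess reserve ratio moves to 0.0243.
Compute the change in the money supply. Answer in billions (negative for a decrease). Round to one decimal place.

CHF 24.7 billion

Initially m₁ = 1 / (0.063 + 0.053) ≈ 8.6207, so M₁ = 8.6207 × 8.73 ≈ 75.2587 billion.
After the change m₂ = 1 / (0.063 + 0.0243) ≈ 11.4548, so M₂ = 11.4548 × 8.73 ≈ 100.0004 billion.
ΔM = M₂ − M₁ = 100.0004 − 75.2587 = 24.7417 billion.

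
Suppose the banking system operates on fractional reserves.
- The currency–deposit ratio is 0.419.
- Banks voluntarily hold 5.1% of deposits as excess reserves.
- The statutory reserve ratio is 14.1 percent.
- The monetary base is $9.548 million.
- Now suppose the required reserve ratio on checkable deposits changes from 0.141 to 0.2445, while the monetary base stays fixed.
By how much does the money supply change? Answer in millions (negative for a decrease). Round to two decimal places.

-3.21 million

Initially m₁ = (1 + 0.419) / (0.141 + 0.051 + 0.419) ≈ 2.3224, so M₁ = 2.3224 × 9.548 ≈ 22.1743 million.
After the change m₂ = (1 + 0.419) / (0.2445 + 0.051 + 0.419) ≈ 1.9860, so M₂ = 1.9860 × 9.548 ≈ 18.9623 million.
ΔM = M₂ − M₁ = 18.9623 − 22.1743 = -3.212 million.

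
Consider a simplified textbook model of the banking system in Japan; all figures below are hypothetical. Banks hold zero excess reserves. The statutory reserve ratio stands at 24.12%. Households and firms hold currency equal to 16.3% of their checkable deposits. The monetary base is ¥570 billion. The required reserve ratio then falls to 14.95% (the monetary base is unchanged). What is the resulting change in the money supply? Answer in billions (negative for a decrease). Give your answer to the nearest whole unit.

Initially m₁ = (1 + 0.163) / (0.2412 + 0.163) ≈ 2.8773, so M₁ = 2.8773 × 570 = 1640.061 billion.
After the change m₂ = (1 + 0.163) / (0.1495 + 0.163) = 3.7216, so M₂ = 3.7216 × 570 = 2121.312 billion.
ΔM = M₂ − M₁ = 2121.312 − 1640.061 = 481.251 billion.

¥481 billion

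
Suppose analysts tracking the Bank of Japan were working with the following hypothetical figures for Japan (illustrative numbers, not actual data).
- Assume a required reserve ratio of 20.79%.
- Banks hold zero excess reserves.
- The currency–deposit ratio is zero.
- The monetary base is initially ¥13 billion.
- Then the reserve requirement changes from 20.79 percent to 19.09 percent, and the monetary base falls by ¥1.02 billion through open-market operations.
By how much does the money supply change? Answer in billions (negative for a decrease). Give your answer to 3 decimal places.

Before: m₁ = 1 / (0.2079) ≈ 4.810005, MB₁ = 13, so M₁ = 4.810005 × 13 ≈ 62.5301 billion.
After: m₂ = 1 / (0.1909) ≈ 5.238345, MB₂ = 13 − 1.02 = 11.98, so M₂ = 5.238345 × 11.98 ≈ 62.7554 billion.
ΔM = M₂ − M₁ = 62.7554 − 62.5301 = 0.2253 billion.

¥0.225 billion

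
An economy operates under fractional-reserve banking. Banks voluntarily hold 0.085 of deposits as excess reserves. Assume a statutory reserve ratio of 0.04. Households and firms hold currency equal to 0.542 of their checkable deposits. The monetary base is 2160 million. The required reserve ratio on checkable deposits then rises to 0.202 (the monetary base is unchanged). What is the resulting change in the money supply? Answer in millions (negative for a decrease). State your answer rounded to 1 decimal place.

-975.8 million

Initially m₁ = (1 + 0.542) / (0.04 + 0.085 + 0.542) ≈ 2.311844, so M₁ = 2.311844 × 2160 ≈ 4993.583 million.
After the change m₂ = (1 + 0.542) / (0.202 + 0.085 + 0.542) ≈ 1.860072, so M₂ = 1.860072 × 2160 ≈ 4017.7555 million.
ΔM = M₂ − M₁ = 4017.7555 − 4993.583 = -975.8275 million.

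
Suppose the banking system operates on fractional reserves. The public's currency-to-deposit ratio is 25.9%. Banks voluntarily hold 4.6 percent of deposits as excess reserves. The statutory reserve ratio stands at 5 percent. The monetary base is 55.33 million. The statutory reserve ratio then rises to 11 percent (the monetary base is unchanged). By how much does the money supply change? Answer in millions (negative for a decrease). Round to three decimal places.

Initially m₁ = (1 + 0.259) / (0.05 + 0.046 + 0.259) ≈ 3.546479, so M₁ = 3.546479 × 55.33 ≈ 196.2267 million.
After the change m₂ = (1 + 0.259) / (0.11 + 0.046 + 0.259) ≈ 3.033735, so M₂ = 3.033735 × 55.33 ≈ 167.8566 million.
ΔM = M₂ − M₁ = 167.8566 − 196.2267 = -28.3701 million.

-28.370 million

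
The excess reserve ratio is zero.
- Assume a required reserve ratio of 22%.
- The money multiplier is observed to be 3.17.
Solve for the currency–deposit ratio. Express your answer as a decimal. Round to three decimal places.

0.139

Using m = 3.17. From m = (1 + c)/(c + rr + e), rearranging gives 1 + c = m·(c + rr + e), so c·(1 − m) = m·(rr + e) − 1.
Hence c = [m·(rr + e) − 1]/(1 − m) = [3.17 × (0.22 + 0) − 1] / (1 − 3.17) ≈ 0.139447.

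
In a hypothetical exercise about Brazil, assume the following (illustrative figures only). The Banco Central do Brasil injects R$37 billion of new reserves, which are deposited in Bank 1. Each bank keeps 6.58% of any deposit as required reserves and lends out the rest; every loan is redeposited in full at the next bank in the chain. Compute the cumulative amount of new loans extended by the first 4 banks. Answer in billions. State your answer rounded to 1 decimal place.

R$125.2 billion

Bank i lends (1 − rr)^i of the original deposit: Bank 1 lends 37·0.9342 = 34.5654, Bank 2 lends 37·0.9342² ≈ 32.2910, and so on.
Summing a geometric series: total = 37·[0.9342·(1 − 0.9342^4) / (1 − 0.9342)] ≈ 125.2040 billion.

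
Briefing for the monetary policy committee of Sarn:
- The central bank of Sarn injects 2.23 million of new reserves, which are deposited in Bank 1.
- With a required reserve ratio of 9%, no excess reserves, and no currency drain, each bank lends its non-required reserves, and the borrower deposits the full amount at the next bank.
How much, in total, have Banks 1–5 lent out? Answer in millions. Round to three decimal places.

Bank i lends (1 − rr)^i of the original deposit: Bank 1 lends 2.23·0.9100 = 2.0293, Bank 2 lends 2.23·0.9100² ≈ 1.8467, and so on.
Summing a geometric series: total = 2.23·[0.9100·(1 − 0.9100^5) / (1 − 0.9100)] ≈ 8.4772 million.

8.477 million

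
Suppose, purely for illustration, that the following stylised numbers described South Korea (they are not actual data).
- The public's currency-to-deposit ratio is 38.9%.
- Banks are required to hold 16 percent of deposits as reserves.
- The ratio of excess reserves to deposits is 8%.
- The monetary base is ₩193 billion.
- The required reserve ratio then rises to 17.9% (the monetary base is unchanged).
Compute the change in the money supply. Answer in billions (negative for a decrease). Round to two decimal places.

Initially m₁ = (1 + 0.389) / (0.16 + 0.08 + 0.389) ≈ 2.208267, so M₁ = 2.208267 × 193 ≈ 426.1955 billion.
After the change m₂ = (1 + 0.389) / (0.179 + 0.08 + 0.389) ≈ 2.143519, so M₂ = 2.143519 × 193 ≈ 413.6992 billion.
ΔM = M₂ − M₁ = 413.6992 − 426.1955 = -12.4963 billion.

-12.50 billion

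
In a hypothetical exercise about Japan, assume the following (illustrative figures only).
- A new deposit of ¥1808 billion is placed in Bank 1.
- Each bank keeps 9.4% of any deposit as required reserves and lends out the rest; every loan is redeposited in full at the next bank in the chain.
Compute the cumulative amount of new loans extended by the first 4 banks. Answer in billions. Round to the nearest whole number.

¥5685 billion

Bank i lends (1 − rr)^i of the original deposit: Bank 1 lends 1808·0.9060 = 1638.0480, Bank 2 lends 1808·0.9060² ≈ 1484.0715, and so on.
Summing a geometric series: total = 1808·[0.9060·(1 − 0.9060^4) / (1 − 0.9060)] ≈ 5684.8676 billion.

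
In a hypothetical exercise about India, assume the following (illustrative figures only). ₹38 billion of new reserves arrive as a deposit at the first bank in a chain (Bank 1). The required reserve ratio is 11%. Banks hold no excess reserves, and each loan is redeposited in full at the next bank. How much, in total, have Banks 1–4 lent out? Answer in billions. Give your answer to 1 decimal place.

Bank i lends (1 − rr)^i of the original deposit: Bank 1 lends 38·0.8900 = 33.8200, Bank 2 lends 38·0.8900² = 30.0998, and so on.
Summing a geometric series: total = 38·[0.8900·(1 − 0.8900^4) / (1 − 0.8900)] ≈ 114.5507 billion.

₹114.6 billion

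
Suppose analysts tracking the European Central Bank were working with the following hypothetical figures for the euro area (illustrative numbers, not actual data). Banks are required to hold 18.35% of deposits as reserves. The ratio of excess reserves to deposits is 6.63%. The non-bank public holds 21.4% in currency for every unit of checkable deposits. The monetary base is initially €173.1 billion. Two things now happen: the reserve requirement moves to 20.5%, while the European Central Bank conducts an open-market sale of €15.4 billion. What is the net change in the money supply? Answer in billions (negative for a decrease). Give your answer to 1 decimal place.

Before: m₁ = (1 + 0.214) / (0.1835 + 0.0663 + 0.214) ≈ 2.61751, MB₁ = 173.1, so M₁ = 2.61751 × 173.1 ≈ 453.091 billion.
After: m₂ = (1 + 0.214) / (0.205 + 0.0663 + 0.214) ≈ 2.50155, MB₂ = 173.1 − 15.4 = 157.7, so M₂ = 2.50155 × 157.7 ≈ 394.4944 billion.
ΔM = M₂ − M₁ = 394.4944 − 453.091 = -58.5966 billion.

-58.6 billion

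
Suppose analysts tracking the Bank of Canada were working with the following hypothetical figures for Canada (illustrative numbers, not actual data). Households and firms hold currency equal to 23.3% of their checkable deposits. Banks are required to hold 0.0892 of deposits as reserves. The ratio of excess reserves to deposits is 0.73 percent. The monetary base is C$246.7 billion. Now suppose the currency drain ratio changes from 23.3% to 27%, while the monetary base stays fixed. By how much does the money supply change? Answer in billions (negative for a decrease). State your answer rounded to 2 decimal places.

Initially m₁ = (1 + 0.233) / (0.0892 + 0.0073 + 0.233) ≈ 3.742033, so M₁ = 3.742033 × 246.7 ≈ 923.1595 billion.
After the change m₂ = (1 + 0.27) / (0.0892 + 0.0073 + 0.27) ≈ 3.465211, so M₂ = 3.465211 × 246.7 ≈ 854.8676 billion.
ΔM = M₂ − M₁ = 854.8676 − 923.1595 = -68.2919 billion.

-68.29 billion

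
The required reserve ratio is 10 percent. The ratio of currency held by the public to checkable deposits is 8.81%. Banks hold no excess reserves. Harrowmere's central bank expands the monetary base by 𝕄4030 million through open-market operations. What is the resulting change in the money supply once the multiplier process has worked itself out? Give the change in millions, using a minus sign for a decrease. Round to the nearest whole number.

𝕄23312 million

The money multiplier is m = (1 + c) / (rr + c) = (1 + 0.0881) / (0.1 + 0.0881) ≈ 5.78469.
The purchase adds 4030 million of base, so ΔM = m × ΔMB = 5.78469 × (+4030) = 23312.3007 million.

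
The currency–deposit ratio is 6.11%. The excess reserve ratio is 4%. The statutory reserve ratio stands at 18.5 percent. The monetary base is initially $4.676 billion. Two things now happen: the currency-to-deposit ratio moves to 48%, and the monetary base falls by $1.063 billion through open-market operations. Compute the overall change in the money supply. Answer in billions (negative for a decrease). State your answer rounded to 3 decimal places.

-9.758 billion

Before: m₁ = (1 + 0.0611) / (0.185 + 0.04 + 0.0611) ≈ 3.70884, MB₁ = 4.676, so M₁ = 3.70884 × 4.676 ≈ 17.3425 billion.
After: m₂ = (1 + 0.48) / (0.185 + 0.04 + 0.48) ≈ 2.09929, MB₂ = 4.676 − 1.063 = 3.613, so M₂ = 2.09929 × 3.613 ≈ 7.5847 billion.
ΔM = M₂ − M₁ = 7.5847 − 17.3425 = -9.7578 billion.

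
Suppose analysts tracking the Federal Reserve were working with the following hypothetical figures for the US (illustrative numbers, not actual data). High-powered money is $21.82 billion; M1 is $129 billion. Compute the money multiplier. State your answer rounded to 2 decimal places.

The money multiplier is m = M / MB = 129 / 21.82 ≈ 5.91201.

5.91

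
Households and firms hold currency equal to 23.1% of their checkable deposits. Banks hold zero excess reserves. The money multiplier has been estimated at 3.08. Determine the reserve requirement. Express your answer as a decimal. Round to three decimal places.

0.169

Using m = 3.08. Since m = (1 + c)/(c + rr + e), the denominator satisfies c + rr + e = (1 + c)/m = (1 + 0.231) / 3.08 ≈ 0.399675.
With c = 0.231 and e = 0, the reserve requirement is 0.399675 − 0.231 − 0 = 0.168675.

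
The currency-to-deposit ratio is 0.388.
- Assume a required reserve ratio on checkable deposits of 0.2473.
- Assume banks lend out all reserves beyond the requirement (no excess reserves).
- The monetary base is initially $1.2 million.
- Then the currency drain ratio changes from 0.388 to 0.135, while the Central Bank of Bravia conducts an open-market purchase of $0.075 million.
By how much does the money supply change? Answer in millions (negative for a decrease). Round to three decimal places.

$1.164 million

Before: m₁ = (1 + 0.388) / (0.2473 + 0.388) ≈ 2.18479, MB₁ = 1.2, so M₁ = 2.18479 × 1.2 ≈ 2.6217 million.
After: m₂ = (1 + 0.135) / (0.2473 + 0.135) ≈ 2.96887, MB₂ = 1.2 + 0.075 = 1.275, so M₂ = 2.96887 × 1.275 ≈ 3.7853 million.
ΔM = M₂ − M₁ = 3.7853 − 2.6217 = 1.1636 million.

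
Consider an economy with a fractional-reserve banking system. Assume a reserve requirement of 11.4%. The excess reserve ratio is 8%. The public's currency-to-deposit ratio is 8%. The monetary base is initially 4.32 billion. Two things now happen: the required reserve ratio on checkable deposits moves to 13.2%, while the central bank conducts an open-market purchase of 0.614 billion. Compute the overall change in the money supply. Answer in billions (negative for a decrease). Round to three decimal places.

Before: m₁ = (1 + 0.08) / (0.114 + 0.08 + 0.08) ≈ 3.94161, MB₁ = 4.32, so M₁ = 3.94161 × 4.32 ≈ 17.0278 billion.
After: m₂ = (1 + 0.08) / (0.132 + 0.08 + 0.08) ≈ 3.69863, MB₂ = 4.32 + 0.614 = 4.934, so M₂ = 3.69863 × 4.934 ≈ 18.249 billion.
ΔM = M₂ − M₁ = 18.249 − 17.0278 = 1.2212 billion.

1.221 billion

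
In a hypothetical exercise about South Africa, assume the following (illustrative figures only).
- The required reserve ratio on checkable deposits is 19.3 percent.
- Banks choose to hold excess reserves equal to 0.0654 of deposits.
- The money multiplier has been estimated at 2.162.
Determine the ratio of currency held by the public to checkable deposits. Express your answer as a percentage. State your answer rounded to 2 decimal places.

Using m = 2.162. From m = (1 + c)/(c + rr + e), rearranging gives 1 + c = m·(c + rr + e), so c·(1 − m) = m·(rr + e) − 1.
Hence c = [m·(rr + e) − 1]/(1 − m) = [2.162 × (0.193 + 0.0654) − 1] / (1 − 2.162) ≈ 0.379810.

37.98%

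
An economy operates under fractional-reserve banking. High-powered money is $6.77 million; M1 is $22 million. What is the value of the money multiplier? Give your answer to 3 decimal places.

The money multiplier is m = M / MB = 22 / 6.77 ≈ 3.24963.

3.250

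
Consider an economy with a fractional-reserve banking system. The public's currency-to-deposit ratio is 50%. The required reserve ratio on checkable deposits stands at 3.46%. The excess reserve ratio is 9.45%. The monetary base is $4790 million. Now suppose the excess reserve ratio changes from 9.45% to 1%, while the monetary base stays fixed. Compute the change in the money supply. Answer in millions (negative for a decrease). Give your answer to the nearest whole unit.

Initially m₁ = (1 + 0.5) / (0.0346 + 0.0945 + 0.5) ≈ 2.38436, so M₁ = 2.38436 × 4790 = 11421.0844 million.
After the change m₂ = (1 + 0.5) / (0.0346 + 0.01 + 0.5) ≈ 2.75432, so M₂ = 2.75432 × 4790 = 13193.1928 million.
ΔM = M₂ − M₁ = 13193.1928 − 11421.0844 = 1772.1084 million.

$1772 million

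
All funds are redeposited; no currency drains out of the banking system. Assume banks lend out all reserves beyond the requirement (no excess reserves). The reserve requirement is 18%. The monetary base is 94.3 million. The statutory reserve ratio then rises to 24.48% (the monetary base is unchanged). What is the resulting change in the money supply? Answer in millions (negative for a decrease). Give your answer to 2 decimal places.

-138.68 million

Initially m₁ = 1 / (0.18) ≈ 5.55556, so M₁ = 5.55556 × 94.3 ≈ 523.8893 million.
After the change m₂ = 1 / (0.2448) ≈ 4.08497, so M₂ = 4.08497 × 94.3 ≈ 385.2127 million.
ΔM = M₂ − M₁ = 385.2127 − 523.8893 = -138.6766 million.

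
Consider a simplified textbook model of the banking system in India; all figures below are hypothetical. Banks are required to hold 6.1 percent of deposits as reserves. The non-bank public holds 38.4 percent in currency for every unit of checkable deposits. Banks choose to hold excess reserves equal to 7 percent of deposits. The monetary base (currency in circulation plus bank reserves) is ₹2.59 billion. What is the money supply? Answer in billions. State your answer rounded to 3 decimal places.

₹6.960 billion

The money multiplier is m = (1 + c) / (rr + e + c) = (1 + 0.384) / (0.061 + 0.07 + 0.384) ≈ 2.68738.
So M = m × MB = 2.68738 × 2.59 ≈ 6.9603 billion.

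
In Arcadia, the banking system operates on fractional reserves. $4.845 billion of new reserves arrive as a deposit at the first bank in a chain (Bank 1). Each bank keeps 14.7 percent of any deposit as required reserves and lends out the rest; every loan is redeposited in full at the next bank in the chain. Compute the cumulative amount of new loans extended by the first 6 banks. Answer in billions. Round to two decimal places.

Bank i lends (1 − rr)^i of the original deposit: Bank 1 lends 4.845·0.8530 ≈ 4.1328, Bank 2 lends 4.845·0.8530² ≈ 3.5253, and so on.
Summing a geometric series: total = 4.845·[0.8530·(1 − 0.8530^6) / (1 − 0.8530)] ≈ 17.2844 billion.

$17.28 billion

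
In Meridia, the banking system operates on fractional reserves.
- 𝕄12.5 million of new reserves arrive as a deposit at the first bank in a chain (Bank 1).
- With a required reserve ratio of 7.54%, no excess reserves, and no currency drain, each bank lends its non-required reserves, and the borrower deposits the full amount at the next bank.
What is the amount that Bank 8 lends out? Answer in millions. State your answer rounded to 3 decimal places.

Each bank lends a fraction (1 − rr) = 0.9246 of the deposit it receives, so Bank 8 receives 12.5·0.9246^7 and lends 12.5·0.9246^8 ≈ 6.6764 million.

𝕄6.676 million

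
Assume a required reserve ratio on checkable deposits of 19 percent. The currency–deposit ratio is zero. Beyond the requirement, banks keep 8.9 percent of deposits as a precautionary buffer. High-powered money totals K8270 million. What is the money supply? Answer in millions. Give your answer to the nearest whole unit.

The money multiplier is m = 1 / (rr + e) = 1 / (0.19 + 0.089) ≈ 3.58423.
So M = m × MB = 3.58423 × 8270 = 29641.5821 million.

K29642 million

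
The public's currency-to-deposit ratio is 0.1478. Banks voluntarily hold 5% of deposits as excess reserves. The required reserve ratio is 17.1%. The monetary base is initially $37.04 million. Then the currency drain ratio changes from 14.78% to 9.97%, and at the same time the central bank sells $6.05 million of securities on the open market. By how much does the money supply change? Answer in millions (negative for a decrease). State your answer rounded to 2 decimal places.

-9.01 million

Before: m₁ = (1 + 0.1478) / (0.171 + 0.05 + 0.1478) ≈ 3.11226, MB₁ = 37.04, so M₁ = 3.11226 × 37.04 ≈ 115.2781 million.
After: m₂ = (1 + 0.0997) / (0.171 + 0.05 + 0.0997) ≈ 3.42906, MB₂ = 37.04 − 6.05 = 30.99, so M₂ = 3.42906 × 30.99 ≈ 106.2666 million.
ΔM = M₂ − M₁ = 106.2666 − 115.2781 = -9.0115 million.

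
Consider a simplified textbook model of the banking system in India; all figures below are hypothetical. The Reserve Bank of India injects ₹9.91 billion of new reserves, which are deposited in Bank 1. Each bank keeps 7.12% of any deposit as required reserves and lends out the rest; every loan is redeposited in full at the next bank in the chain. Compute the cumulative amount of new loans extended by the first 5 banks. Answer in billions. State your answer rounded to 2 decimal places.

₹39.92 billion

Bank i lends (1 − rr)^i of the original deposit: Bank 1 lends 9.91·0.9288 ≈ 9.2044, Bank 2 lends 9.91·0.9288² ≈ 8.5491, and so on.
Summing a geometric series: total = 9.91·[0.9288·(1 − 0.9288^5) / (1 − 0.9288)] ≈ 39.9187 billion.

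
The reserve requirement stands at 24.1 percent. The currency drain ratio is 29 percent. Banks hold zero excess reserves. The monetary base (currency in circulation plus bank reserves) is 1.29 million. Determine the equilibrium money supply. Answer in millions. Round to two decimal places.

3.13 million

The money multiplier is m = (1 + c) / (rr + c) = (1 + 0.29) / (0.241 + 0.29) ≈ 2.4294.
So M = m × MB = 2.4294 × 1.29 ≈ 3.1339 million.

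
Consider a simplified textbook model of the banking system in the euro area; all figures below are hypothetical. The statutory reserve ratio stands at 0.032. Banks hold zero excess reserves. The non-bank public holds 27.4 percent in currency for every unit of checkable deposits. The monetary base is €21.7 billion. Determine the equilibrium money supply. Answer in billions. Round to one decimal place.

The money multiplier is m = (1 + c) / (rr + c) = (1 + 0.274) / (0.032 + 0.274) ≈ 4.1634.
So M = m × MB = 4.1634 × 21.7 ≈ 90.3458 billion.

€90.3 billion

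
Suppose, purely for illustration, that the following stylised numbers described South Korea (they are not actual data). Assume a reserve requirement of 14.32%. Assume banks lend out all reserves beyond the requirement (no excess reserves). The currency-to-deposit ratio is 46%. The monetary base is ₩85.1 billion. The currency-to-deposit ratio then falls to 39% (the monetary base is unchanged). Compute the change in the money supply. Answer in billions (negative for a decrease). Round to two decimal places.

₩15.87 billion

Initially m₁ = (1 + 0.46) / (0.1432 + 0.46) ≈ 2.42042, so M₁ = 2.42042 × 85.1 ≈ 205.9777 billion.
After the change m₂ = (1 + 0.39) / (0.1432 + 0.39) ≈ 2.60690, so M₂ = 2.60690 × 85.1 ≈ 221.8472 billion.
ΔM = M₂ − M₁ = 221.8472 − 205.9777 = 15.8695 billion.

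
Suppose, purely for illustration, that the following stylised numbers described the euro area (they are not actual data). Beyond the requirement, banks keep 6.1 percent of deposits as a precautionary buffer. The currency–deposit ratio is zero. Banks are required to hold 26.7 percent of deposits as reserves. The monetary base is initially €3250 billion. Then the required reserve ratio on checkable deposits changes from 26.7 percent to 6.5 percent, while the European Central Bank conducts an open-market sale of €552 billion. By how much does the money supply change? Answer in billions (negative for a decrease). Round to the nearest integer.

€11504 billion

Before: m₁ = 1 / (0.267 + 0.061) ≈ 3.04878, MB₁ = 3250, so M₁ = 3.04878 × 3250 = 9908.535 billion.
After: m₂ = 1 / (0.065 + 0.061) ≈ 7.93651, MB₂ = 3250 − 552 = 2698, so M₂ = 7.93651 × 2698 ≈ 21412.704 billion.
ΔM = M₂ − M₁ = 21412.704 − 9908.535 = 11504.169 billion.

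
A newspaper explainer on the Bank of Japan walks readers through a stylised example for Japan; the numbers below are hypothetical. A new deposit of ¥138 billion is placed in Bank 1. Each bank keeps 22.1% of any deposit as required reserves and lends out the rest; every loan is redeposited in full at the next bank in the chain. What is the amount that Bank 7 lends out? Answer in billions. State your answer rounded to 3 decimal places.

Each bank lends a fraction (1 − rr) = 0.7790 of the deposit it receives, so Bank 7 receives 138·0.7790^6 and lends 138·0.7790^7 ≈ 24.0238 billion.

¥24.024 billion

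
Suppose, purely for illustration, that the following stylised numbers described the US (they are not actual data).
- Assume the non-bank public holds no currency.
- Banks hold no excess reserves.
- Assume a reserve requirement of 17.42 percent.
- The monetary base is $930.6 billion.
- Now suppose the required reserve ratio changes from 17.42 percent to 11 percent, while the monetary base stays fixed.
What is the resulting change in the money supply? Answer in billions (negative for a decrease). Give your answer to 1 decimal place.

Initially m₁ = 1 / (0.1742) ≈ 5.74053, so M₁ = 5.74053 × 930.6 ≈ 5342.1372 billion.
After the change m₂ = 1 / (0.11) ≈ 9.09091, so M₂ = 9.09091 × 930.6 ≈ 8460.0008 billion.
ΔM = M₂ − M₁ = 8460.0008 − 5342.1372 = 3117.8636 billion.

$3117.9 billion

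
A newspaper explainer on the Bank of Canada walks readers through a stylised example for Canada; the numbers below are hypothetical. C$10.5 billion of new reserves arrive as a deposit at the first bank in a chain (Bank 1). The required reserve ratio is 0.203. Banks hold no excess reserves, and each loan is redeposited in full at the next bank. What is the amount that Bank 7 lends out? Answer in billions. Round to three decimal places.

C$2.145 billion

Each bank lends a fraction (1 − rr) = 0.7970 of the deposit it receives, so Bank 7 receives 10.5·0.7970^6 and lends 10.5·0.7970^7 ≈ 2.1449 billion.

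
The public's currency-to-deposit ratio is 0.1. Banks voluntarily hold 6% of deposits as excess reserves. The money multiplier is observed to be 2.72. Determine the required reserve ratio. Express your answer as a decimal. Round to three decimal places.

0.244

Using m = 2.72. Since m = (1 + c)/(c + rr + e), the denominator satisfies c + rr + e = (1 + c)/m = (1 + 0.1) / 2.72 ≈ 0.404412.
With c = 0.1 and e = 0.06, the required reserve ratio is 0.404412 − 0.1 − 0.06 = 0.244412.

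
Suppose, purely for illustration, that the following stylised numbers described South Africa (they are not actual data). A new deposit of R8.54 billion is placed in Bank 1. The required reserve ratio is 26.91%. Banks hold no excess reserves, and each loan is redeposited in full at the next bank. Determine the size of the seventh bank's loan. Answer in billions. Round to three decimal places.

R0.952 billion

Each bank lends a fraction (1 − rr) = 0.7309 of the deposit it receives, so Bank 7 receives 8.54·0.7309^6 and lends 8.54·0.7309^7 ≈ 0.9516 billion.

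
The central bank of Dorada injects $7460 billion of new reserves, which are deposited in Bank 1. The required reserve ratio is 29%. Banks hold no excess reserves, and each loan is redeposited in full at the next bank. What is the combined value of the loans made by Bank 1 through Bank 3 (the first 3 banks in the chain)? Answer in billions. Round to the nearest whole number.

$11727 billion

Bank i lends (1 − rr)^i of the original deposit: Bank 1 lends 7460·0.7100 = 5296.6000, Bank 2 lends 7460·0.7100² = 3760.5860, and so on.
Summing a geometric series: total = 7460·[0.7100·(1 − 0.7100^3) / (1 − 0.7100)] ≈ 11727.2021 billion.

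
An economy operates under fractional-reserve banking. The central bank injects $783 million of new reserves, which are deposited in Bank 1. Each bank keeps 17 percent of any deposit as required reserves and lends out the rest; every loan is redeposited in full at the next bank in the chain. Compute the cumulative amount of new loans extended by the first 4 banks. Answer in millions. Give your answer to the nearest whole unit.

Bank i lends (1 − rr)^i of the original deposit: Bank 1 lends 783·0.8300 = 649.8900, Bank 2 lends 783·0.8300² = 539.4087, and so on.
Summing a geometric series: total = 783·[0.8300·(1 − 0.8300^4) / (1 − 0.8300)] ≈ 2008.6066 million.

$2009 million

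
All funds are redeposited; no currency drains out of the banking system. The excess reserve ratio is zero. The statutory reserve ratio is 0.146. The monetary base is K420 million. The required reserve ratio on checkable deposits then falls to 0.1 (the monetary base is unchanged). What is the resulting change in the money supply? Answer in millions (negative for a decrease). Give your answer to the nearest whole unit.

K1323 million

Initially m₁ = 1 / (0.146) ≈ 6.8493, so M₁ = 6.8493 × 420 = 2876.706 million.
After the change m₂ = 1 / (0.1) = 10, so M₂ = 10 × 420 = 4200 million.
ΔM = M₂ − M₁ = 4200 − 2876.706 = 1323.294 million.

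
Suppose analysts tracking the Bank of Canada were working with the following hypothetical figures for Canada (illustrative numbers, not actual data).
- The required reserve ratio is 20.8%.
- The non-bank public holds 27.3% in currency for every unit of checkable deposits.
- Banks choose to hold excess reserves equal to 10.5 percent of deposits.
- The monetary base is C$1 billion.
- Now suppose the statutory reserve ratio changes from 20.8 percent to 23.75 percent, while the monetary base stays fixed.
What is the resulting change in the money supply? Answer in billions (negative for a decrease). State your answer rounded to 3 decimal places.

-0.104 billion

Initially m₁ = (1 + 0.273) / (0.208 + 0.105 + 0.273) ≈ 2.1724, so M₁ = 2.1724 × 1 = 2.1724 billion.
After the change m₂ = (1 + 0.273) / (0.2375 + 0.105 + 0.273) ≈ 2.0682, so M₂ = 2.0682 × 1 = 2.0682 billion.
ΔM = M₂ − M₁ = 2.0682 − 2.1724 = -0.1042 billion.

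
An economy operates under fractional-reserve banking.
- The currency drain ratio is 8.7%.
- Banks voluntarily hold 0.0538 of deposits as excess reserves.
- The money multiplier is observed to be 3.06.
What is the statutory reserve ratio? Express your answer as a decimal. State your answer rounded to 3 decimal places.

Using m = 3.06. Since m = (1 + c)/(c + rr + e), the denominator satisfies c + rr + e = (1 + c)/m = (1 + 0.087) / 3.06 ≈ 0.355229.
With c = 0.087 and e = 0.0538, the statutory reserve ratio is 0.355229 − 0.087 − 0.0538 = 0.214429.

0.214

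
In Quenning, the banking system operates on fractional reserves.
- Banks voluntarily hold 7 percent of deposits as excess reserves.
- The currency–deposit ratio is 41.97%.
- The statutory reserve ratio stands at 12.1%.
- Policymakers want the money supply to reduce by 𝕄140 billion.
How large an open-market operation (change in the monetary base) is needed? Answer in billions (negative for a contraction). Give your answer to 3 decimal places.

The money multiplier is m = (1 + c) / (rr + e + c) = (1 + 0.4197) / (0.121 + 0.07 + 0.4197) ≈ 2.3247093.
ΔMB = ΔM / m = (−140) / 2.3247093 ≈ -60.2226 billion.

-60.223 billion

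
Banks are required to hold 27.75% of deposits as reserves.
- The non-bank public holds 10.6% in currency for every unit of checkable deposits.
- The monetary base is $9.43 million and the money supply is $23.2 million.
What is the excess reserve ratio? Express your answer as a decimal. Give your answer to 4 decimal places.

0.0661

Using m = M/MB = 23.2/9.43 ≈ 2.460233. Since m = (1 + c)/(c + rr + e), the denominator satisfies c + rr + e = (1 + c)/m = (1 + 0.106) / 2.460233 ≈ 0.449551.
With c = 0.106 and rr = 0.2775, the excess reserve ratio is 0.449551 − 0.106 − 0.2775 = 0.066051.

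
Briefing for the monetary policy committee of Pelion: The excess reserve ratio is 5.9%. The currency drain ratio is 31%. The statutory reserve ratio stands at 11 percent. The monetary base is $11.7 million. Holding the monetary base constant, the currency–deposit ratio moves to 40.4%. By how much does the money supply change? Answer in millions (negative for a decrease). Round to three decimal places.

-3.330 million

Initially m₁ = (1 + 0.31) / (0.11 + 0.059 + 0.31) ≈ 2.734864, so M₁ = 2.734864 × 11.7 ≈ 31.9979 million.
After the change m₂ = (1 + 0.404) / (0.11 + 0.059 + 0.404) ≈ 2.450262, so M₂ = 2.450262 × 11.7 ≈ 28.6681 million.
ΔM = M₂ − M₁ = 28.6681 − 31.9979 = -3.3298 million.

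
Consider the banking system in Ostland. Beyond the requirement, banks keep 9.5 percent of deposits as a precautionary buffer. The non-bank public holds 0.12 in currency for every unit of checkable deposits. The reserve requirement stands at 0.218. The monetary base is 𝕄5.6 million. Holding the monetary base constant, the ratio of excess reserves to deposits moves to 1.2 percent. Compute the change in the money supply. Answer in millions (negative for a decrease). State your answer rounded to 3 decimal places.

𝕄3.435 million

Initially m₁ = (1 + 0.12) / (0.218 + 0.095 + 0.12) ≈ 2.58661, so M₁ = 2.58661 × 5.6 ≈ 14.485 million.
After the change m₂ = (1 + 0.12) / (0.218 + 0.012 + 0.12) = 3.2, so M₂ = 3.2 × 5.6 = 17.92 million.
ΔM = M₂ − M₁ = 17.92 − 14.485 = 3.435 million.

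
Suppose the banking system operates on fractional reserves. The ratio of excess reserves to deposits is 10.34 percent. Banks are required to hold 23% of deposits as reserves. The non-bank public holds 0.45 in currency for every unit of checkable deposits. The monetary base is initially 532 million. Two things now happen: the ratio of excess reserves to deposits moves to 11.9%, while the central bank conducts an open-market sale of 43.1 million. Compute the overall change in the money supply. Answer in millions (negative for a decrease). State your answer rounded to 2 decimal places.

-97.44 million

Before: m₁ = (1 + 0.45) / (0.23 + 0.1034 + 0.45) ≈ 1.850906, MB₁ = 532, so M₁ = 1.850906 × 532 ≈ 984.682 million.
After: m₂ = (1 + 0.45) / (0.23 + 0.119 + 0.45) ≈ 1.814768, MB₂ = 532 − 43.1 = 488.9, so M₂ = 1.814768 × 488.9 ≈ 887.2401 million.
ΔM = M₂ − M₁ = 887.2401 − 984.682 = -97.4419 million.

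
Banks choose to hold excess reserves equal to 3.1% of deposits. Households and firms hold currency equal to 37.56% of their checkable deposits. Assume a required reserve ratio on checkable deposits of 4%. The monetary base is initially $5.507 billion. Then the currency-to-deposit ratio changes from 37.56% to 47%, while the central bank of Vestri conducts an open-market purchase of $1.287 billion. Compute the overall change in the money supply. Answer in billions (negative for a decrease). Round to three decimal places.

$1.498 billion

Before: m₁ = (1 + 0.3756) / (0.04 + 0.031 + 0.3756) ≈ 3.08016, MB₁ = 5.507, so M₁ = 3.08016 × 5.507 ≈ 16.9624 billion.
After: m₂ = (1 + 0.47) / (0.04 + 0.031 + 0.47) ≈ 2.71719, MB₂ = 5.507 + 1.287 = 6.794, so M₂ = 2.71719 × 6.794 ≈ 18.4606 billion.
ΔM = M₂ − M₁ = 18.4606 − 16.9624 = 1.4982 billion.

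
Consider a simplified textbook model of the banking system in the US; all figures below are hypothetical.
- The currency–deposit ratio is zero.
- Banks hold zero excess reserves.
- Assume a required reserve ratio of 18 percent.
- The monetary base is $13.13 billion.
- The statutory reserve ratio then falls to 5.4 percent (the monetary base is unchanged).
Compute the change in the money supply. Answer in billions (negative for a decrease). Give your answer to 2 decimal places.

$170.20 billion

Initially m₁ = 1 / (0.18) ≈ 5.55556, so M₁ = 5.55556 × 13.13 ≈ 72.9445 billion.
After the change m₂ = 1 / (0.054) ≈ 18.51852, so M₂ = 18.51852 × 13.13 ≈ 243.1482 billion.
ΔM = M₂ − M₁ = 243.1482 − 72.9445 = 170.2037 billion.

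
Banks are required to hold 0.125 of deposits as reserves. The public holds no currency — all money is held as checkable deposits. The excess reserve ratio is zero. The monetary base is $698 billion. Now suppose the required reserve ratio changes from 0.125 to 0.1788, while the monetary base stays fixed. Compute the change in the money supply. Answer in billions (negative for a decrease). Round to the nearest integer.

-1680 billion

Initially m₁ = 1 / (0.125) = 8, so M₁ = 8 × 698 = 5584 billion.
After the change m₂ = 1 / (0.1788) ≈ 5.5928, so M₂ = 5.5928 × 698 = 3903.7744 billion.
ΔM = M₂ − M₁ = 3903.7744 − 5584 = -1680.2256 billion.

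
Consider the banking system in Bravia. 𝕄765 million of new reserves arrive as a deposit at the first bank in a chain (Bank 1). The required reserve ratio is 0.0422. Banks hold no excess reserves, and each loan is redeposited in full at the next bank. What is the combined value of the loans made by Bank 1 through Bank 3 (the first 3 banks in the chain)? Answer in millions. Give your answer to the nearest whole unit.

Bank i lends (1 − rr)^i of the original deposit: Bank 1 lends 765·0.9578 = 732.7170, Bank 2 lends 765·0.9578² ≈ 701.7963, and so on.
Summing a geometric series: total = 765·[0.9578·(1 − 0.9578^3) / (1 − 0.9578)] ≈ 2106.6939 million.

𝕄2107 million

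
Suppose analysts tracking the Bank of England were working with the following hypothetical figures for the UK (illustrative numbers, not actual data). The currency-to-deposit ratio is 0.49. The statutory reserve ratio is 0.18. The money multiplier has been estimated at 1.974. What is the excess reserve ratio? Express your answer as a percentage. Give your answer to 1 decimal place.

8.5%

Using m = 1.974. Since m = (1 + c)/(c + rr + e), the denominator satisfies c + rr + e = (1 + c)/m = (1 + 0.49) / 1.974 ≈ 0.754813.
With c = 0.49 and rr = 0.18, the excess reserve ratio is 0.754813 − 0.49 − 0.18 = 0.084813.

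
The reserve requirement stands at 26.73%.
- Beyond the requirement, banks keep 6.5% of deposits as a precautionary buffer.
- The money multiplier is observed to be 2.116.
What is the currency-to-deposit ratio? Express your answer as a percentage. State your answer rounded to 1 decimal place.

Using m = 2.116. From m = (1 + c)/(c + rr + e), rearranging gives 1 + c = m·(c + rr + e), so c·(1 − m) = m·(rr + e) − 1.
Hence c = [m·(rr + e) − 1]/(1 − m) = [2.116 × (0.2673 + 0.065) − 1] / (1 − 2.116) ≈ 0.265997.

26.6%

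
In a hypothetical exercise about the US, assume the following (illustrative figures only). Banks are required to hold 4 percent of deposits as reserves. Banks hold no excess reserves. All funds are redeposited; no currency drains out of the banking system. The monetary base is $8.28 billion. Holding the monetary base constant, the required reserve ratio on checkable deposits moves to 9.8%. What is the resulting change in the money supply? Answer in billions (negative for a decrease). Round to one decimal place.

Initially m₁ = 1 / (0.04) = 25, so M₁ = 25 × 8.28 = 207 billion.
After the change m₂ = 1 / (0.098) ≈ 10.2041, so M₂ = 10.2041 × 8.28 ≈ 84.4899 billion.
ΔM = M₂ − M₁ = 84.4899 − 207 = -122.5101 billion.

-122.5 billion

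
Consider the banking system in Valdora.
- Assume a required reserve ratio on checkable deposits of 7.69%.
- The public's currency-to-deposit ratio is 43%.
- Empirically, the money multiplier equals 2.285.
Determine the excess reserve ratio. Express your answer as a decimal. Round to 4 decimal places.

0.1189

Using m = 2.285. Since m = (1 + c)/(c + rr + e), the denominator satisfies c + rr + e = (1 + c)/m = (1 + 0.43) / 2.285 ≈ 0.625821.
With c = 0.43 and rr = 0.0769, the excess reserve ratio is 0.625821 − 0.43 − 0.0769 = 0.118921.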